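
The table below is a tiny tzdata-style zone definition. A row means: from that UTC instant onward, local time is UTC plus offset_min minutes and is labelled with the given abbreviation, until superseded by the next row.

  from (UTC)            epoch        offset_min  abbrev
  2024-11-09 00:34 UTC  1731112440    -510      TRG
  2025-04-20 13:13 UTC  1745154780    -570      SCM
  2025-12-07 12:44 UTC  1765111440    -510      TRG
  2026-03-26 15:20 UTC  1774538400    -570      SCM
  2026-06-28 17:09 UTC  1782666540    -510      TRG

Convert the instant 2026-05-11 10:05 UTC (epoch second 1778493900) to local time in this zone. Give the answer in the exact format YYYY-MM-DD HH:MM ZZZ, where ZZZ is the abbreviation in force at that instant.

Query: 2026-05-11 10:05 UTC
Rule 4/5 (SCM, -09:30): 2026-03-26 15:20 UTC ≤ query < 2026-06-28 17:09 UTC
10·60 + 5 - 570 = 35 min
35 = 0·1440 + 35; 35 = 0·60 + 35 → 00:35, same day
→ 2026-05-11 00:35 SCM

2026-05-11 00:35 SCM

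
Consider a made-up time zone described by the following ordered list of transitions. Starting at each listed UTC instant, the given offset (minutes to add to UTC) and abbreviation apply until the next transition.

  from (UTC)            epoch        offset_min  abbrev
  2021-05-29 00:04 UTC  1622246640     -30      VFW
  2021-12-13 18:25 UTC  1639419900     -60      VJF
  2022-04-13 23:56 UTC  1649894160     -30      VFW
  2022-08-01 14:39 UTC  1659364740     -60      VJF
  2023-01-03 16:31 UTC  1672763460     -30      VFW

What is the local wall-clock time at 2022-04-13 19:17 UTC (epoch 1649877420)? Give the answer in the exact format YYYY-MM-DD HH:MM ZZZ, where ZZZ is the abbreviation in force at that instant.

2022-04-13 18:17 VJF

Query: 2022-04-13 19:17 UTC
Rule 2/5 (VJF, -01:00): 2021-12-13 18:25 UTC ≤ query < 2022-04-13 23:56 UTC
19·60 + 17 - 60 = 1097 min
1097 = 0·1440 + 1097; 1097 = 18·60 + 17 → 18:17, same day
→ 2022-04-13 18:17 VJF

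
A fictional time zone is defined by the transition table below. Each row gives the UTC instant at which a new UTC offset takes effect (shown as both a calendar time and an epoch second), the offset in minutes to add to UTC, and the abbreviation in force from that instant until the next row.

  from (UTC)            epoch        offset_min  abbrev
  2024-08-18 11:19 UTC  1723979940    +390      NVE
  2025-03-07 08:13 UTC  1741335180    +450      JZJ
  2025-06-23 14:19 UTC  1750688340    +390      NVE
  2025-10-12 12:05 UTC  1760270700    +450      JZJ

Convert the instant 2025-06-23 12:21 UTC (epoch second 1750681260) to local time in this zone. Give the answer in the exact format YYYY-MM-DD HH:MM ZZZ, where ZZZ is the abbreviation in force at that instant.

Query: 2025-06-23 12:21 UTC
Rule 2/4 (JZJ, +07:30): 2025-03-07 08:13 UTC ≤ query < 2025-06-23 14:19 UTC
12·60 + 21 + 450 = 1191 min
1191 = 0·1440 + 1191; 1191 = 19·60 + 51 → 19:51, same day
→ 2025-06-23 19:51 JZJ

2025-06-23 19:51 JZJ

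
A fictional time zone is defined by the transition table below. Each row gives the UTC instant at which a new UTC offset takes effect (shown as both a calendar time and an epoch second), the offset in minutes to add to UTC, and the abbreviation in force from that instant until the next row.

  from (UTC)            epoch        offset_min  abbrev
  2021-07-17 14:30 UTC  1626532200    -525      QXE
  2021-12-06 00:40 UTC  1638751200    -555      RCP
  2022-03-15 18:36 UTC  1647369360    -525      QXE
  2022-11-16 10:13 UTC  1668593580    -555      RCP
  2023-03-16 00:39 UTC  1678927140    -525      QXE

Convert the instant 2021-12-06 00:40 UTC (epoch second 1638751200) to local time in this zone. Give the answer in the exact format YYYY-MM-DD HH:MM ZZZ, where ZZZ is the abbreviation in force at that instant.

Query: 2021-12-06 00:40 UTC
Rule 2/5 (RCP, -09:15): 2021-12-06 00:40 UTC ≤ query < 2022-03-15 18:36 UTC
0·60 + 40 - 555 = -515 min
-515 = -1·1440 + 925; 925 = 15·60 + 25 → 15:25, 2021-12-06 - 1 day = 2021-12-05
→ 2021-12-05 15:25 RCP

2021-12-05 15:25 RCP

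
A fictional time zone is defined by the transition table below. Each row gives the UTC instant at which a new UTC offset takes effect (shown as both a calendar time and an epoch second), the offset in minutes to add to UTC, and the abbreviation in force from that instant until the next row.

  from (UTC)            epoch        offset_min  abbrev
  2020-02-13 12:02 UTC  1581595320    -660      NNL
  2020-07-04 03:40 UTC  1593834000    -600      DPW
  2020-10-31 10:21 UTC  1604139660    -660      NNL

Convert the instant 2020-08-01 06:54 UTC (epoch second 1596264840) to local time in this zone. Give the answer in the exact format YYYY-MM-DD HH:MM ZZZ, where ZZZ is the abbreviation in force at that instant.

2020-07-31 20:54 DPW

Query: 2020-08-01 06:54 UTC
Rule 2/3 (DPW, -10:00): 2020-07-04 03:40 UTC ≤ query < 2020-10-31 10:21 UTC
6·60 + 54 - 600 = -186 min
-186 = -1·1440 + 1254; 1254 = 20·60 + 54 → 20:54, 2020-08-01 - 1 day = 2020-07-31
→ 2020-07-31 20:54 DPW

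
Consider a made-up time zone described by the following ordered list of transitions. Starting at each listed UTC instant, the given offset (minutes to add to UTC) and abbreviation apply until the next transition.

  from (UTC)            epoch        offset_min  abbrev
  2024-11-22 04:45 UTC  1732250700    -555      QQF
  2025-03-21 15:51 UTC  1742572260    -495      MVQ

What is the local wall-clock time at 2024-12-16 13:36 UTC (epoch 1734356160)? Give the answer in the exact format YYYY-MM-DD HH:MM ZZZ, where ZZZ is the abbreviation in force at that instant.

Query: 2024-12-16 13:36 UTC
Rule 1/2 (QQF, -09:15): 2024-11-22 04:45 UTC ≤ query < 2025-03-21 15:51 UTC
13·60 + 36 - 555 = 261 min
261 = 0·1440 + 261; 261 = 4·60 + 21 → 04:21, same day
→ 2024-12-16 04:21 QQF

2024-12-16 04:21 QQF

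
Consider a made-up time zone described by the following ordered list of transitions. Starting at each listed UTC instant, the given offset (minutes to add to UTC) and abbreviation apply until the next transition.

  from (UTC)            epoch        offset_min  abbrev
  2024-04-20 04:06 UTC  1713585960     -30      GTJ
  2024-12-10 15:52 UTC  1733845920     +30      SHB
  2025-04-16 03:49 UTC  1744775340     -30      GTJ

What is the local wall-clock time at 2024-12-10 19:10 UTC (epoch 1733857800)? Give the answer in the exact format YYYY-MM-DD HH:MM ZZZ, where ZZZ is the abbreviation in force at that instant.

2024-12-10 19:40 SHB

Query: 2024-12-10 19:10 UTC
Rule 2/3 (SHB, +00:30): 2024-12-10 15:52 UTC ≤ query < 2025-04-16 03:49 UTC
19·60 + 10 + 30 = 1180 min
1180 = 0·1440 + 1180; 1180 = 19·60 + 40 → 19:40, same day
→ 2024-12-10 19:40 SHB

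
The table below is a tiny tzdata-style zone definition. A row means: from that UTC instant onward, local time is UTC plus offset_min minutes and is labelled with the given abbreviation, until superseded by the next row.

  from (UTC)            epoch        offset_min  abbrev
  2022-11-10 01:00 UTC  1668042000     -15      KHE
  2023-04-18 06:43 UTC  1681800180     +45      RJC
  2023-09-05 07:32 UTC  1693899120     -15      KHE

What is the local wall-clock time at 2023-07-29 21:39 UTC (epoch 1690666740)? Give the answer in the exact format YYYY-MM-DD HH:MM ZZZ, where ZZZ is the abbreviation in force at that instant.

2023-07-29 22:24 RJC

Query: 2023-07-29 21:39 UTC
Rule 2/3 (RJC, +00:45): 2023-04-18 06:43 UTC ≤ query < 2023-09-05 07:32 UTC
21·60 + 39 + 45 = 1344 min
1344 = 0·1440 + 1344; 1344 = 22·60 + 24 → 22:24, same day
→ 2023-07-29 22:24 RJC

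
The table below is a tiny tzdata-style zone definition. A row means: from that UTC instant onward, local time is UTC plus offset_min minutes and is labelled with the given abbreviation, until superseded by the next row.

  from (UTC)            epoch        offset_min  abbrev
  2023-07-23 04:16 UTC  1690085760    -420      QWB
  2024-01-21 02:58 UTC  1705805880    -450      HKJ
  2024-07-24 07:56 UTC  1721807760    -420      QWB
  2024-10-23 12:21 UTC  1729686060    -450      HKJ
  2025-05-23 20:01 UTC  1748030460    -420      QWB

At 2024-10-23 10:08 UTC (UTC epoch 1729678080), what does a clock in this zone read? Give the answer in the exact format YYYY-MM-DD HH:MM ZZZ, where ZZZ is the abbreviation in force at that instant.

Query: 2024-10-23 10:08 UTC
Rule 3/5 (QWB, -07:00): 2024-07-24 07:56 UTC ≤ query < 2024-10-23 12:21 UTC
10·60 + 8 - 420 = 188 min
188 = 0·1440 + 188; 188 = 3·60 + 8 → 03:08, same day
→ 2024-10-23 03:08 QWB

2024-10-23 03:08 QWB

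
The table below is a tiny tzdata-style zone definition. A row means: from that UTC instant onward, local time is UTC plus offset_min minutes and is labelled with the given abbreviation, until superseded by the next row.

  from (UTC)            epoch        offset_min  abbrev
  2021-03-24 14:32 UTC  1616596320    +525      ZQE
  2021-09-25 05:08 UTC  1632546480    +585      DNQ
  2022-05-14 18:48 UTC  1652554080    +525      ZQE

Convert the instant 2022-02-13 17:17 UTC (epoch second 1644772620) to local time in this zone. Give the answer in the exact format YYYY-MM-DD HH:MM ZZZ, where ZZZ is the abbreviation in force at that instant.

2022-02-14 03:02 DNQ

Query: 2022-02-13 17:17 UTC
Rule 2/3 (DNQ, +09:45): 2021-09-25 05:08 UTC ≤ query < 2022-05-14 18:48 UTC
17·60 + 17 + 585 = 1622 min
1622 = 1·1440 + 182; 182 = 3·60 + 2 → 03:02, 2022-02-13 + 1 day = 2022-02-14
→ 2022-02-14 03:02 DNQ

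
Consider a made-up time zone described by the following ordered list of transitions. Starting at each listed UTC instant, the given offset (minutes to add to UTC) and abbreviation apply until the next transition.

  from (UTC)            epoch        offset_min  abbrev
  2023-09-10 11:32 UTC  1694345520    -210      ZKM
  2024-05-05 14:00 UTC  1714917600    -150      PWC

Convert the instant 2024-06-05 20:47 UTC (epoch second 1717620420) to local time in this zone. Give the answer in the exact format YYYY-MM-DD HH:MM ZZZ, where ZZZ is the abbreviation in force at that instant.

2024-06-05 18:17 PWC

Query: 2024-06-05 20:47 UTC
Rule 2/2 (PWC, -02:30): 2024-05-05 14:00 UTC ≤ query < +∞
20·60 + 47 - 150 = 1097 min
1097 = 0·1440 + 1097; 1097 = 18·60 + 17 → 18:17, same day
→ 2024-06-05 18:17 PWC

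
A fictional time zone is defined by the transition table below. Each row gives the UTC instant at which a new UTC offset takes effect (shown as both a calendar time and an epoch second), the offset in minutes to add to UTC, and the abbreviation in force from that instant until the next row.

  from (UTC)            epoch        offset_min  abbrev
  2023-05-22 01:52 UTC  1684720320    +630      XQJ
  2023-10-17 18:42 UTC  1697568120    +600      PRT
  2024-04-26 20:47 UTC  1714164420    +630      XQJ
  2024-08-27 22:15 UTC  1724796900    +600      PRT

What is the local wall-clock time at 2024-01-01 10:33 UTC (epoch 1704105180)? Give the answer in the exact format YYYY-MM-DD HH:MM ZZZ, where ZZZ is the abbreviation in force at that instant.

Query: 2024-01-01 10:33 UTC
Rule 2/4 (PRT, +10:00): 2023-10-17 18:42 UTC ≤ query < 2024-04-26 20:47 UTC
10·60 + 33 + 600 = 1233 min
1233 = 0·1440 + 1233; 1233 = 20·60 + 33 → 20:33, same day
→ 2024-01-01 20:33 PRT

2024-01-01 20:33 PRT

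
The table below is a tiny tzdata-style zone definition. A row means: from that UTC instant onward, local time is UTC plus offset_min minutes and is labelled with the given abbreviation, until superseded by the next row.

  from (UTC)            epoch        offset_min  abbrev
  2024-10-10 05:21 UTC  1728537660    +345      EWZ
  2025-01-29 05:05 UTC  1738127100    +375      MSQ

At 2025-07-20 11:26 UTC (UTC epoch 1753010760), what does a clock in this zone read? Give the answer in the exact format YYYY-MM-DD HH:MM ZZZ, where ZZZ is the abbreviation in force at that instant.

Query: 2025-07-20 11:26 UTC
Rule 2/2 (MSQ, +06:15): 2025-01-29 05:05 UTC ≤ query < +∞
11·60 + 26 + 375 = 1061 min
1061 = 0·1440 + 1061; 1061 = 17·60 + 41 → 17:41, same day
→ 2025-07-20 17:41 MSQ

2025-07-20 17:41 MSQ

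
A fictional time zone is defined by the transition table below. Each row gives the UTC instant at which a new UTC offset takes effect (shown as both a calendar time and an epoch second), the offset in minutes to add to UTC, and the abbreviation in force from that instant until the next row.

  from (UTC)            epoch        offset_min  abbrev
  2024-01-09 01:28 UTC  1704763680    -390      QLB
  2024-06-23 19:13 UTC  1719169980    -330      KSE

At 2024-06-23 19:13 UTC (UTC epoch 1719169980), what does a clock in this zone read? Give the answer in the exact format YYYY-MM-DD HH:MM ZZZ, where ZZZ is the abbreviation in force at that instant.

2024-06-23 13:43 KSE

Query: 2024-06-23 19:13 UTC
Rule 2/2 (KSE, -05:30): 2024-06-23 19:13 UTC ≤ query < +∞
19·60 + 13 - 330 = 823 min
823 = 0·1440 + 823; 823 = 13·60 + 43 → 13:43, same day
→ 2024-06-23 13:43 KSE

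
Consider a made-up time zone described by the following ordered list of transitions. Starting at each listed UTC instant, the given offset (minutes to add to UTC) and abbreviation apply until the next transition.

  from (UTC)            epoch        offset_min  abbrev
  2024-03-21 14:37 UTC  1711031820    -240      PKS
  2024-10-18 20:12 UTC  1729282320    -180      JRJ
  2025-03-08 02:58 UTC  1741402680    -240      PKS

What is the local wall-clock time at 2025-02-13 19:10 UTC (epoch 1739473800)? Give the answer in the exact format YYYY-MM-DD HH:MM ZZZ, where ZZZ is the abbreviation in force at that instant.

Query: 2025-02-13 19:10 UTC
Rule 2/3 (JRJ, -03:00): 2024-10-18 20:12 UTC ≤ query < 2025-03-08 02:58 UTC
19·60 + 10 - 180 = 970 min
970 = 0·1440 + 970; 970 = 16·60 + 10 → 16:10, same day
→ 2025-02-13 16:10 JRJ

2025-02-13 16:10 JRJ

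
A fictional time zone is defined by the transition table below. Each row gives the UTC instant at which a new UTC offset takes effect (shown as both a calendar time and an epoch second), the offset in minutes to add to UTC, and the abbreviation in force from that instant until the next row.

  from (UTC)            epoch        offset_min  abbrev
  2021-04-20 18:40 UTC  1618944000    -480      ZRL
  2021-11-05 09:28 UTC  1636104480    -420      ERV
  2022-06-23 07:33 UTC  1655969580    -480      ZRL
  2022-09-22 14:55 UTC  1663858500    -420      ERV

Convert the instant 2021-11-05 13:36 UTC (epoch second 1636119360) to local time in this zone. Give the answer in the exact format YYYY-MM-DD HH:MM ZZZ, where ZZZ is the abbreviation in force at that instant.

Query: 2021-11-05 13:36 UTC
Rule 2/4 (ERV, -07:00): 2021-11-05 09:28 UTC ≤ query < 2022-06-23 07:33 UTC
13·60 + 36 - 420 = 396 min
396 = 0·1440 + 396; 396 = 6·60 + 36 → 06:36, same day
→ 2021-11-05 06:36 ERV

2021-11-05 06:36 ERV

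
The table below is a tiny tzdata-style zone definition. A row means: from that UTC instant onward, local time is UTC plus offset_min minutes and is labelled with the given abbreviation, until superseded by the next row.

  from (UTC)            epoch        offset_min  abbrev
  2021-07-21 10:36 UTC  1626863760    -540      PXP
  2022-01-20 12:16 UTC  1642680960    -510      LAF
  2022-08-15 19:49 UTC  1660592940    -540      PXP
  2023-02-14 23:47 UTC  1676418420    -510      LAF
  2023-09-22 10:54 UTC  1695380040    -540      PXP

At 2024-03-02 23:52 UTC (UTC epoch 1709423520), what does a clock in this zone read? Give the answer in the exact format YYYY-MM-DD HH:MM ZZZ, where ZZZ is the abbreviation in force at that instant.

Query: 2024-03-02 23:52 UTC
Rule 5/5 (PXP, -09:00): 2023-09-22 10:54 UTC ≤ query < +∞
23·60 + 52 - 540 = 892 min
892 = 0·1440 + 892; 892 = 14·60 + 52 → 14:52, same day
→ 2024-03-02 14:52 PXP

2024-03-02 14:52 PXP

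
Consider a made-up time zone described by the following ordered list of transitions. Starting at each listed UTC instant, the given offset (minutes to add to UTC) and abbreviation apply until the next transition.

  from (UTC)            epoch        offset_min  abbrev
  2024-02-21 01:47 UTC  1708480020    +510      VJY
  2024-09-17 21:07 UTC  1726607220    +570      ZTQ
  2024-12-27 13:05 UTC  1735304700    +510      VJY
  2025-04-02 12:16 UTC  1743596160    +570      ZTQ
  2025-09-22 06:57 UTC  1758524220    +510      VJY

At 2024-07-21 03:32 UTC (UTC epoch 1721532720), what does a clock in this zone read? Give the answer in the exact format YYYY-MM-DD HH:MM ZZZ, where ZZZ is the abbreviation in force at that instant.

2024-07-21 12:02 VJY

Query: 2024-07-21 03:32 UTC
Rule 1/5 (VJY, +08:30): 2024-02-21 01:47 UTC ≤ query < 2024-09-17 21:07 UTC
3·60 + 32 + 510 = 722 min
722 = 0·1440 + 722; 722 = 12·60 + 2 → 12:02, same day
→ 2024-07-21 12:02 VJY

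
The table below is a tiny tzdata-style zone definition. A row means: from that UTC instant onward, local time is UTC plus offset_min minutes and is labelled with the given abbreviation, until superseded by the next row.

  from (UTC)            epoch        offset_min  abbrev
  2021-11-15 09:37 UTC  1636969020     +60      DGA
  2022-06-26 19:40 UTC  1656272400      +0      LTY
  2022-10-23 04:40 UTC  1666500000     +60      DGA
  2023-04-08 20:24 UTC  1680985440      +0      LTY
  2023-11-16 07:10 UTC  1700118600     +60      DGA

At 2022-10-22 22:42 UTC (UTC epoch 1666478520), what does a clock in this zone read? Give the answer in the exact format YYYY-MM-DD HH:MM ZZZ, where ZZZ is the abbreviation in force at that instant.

Query: 2022-10-22 22:42 UTC
Rule 2/5 (LTY, +00:00): 2022-06-26 19:40 UTC ≤ query < 2022-10-23 04:40 UTC
22·60 + 42 + 0 = 1362 min
1362 = 0·1440 + 1362; 1362 = 22·60 + 42 → 22:42, same day
→ 2022-10-22 22:42 LTY

2022-10-22 22:42 LTY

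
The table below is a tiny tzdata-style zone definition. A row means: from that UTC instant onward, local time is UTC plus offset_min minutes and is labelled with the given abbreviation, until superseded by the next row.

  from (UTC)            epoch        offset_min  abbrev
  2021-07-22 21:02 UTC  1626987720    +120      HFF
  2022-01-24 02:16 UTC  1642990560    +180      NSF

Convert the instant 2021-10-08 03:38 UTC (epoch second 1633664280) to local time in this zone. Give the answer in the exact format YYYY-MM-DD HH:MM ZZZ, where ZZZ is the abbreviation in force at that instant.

Query: 2021-10-08 03:38 UTC
Rule 1/2 (HFF, +02:00): 2021-07-22 21:02 UTC ≤ query < 2022-01-24 02:16 UTC
3·60 + 38 + 120 = 338 min
338 = 0·1440 + 338; 338 = 5·60 + 38 → 05:38, same day
→ 2021-10-08 05:38 HFF

2021-10-08 05:38 HFF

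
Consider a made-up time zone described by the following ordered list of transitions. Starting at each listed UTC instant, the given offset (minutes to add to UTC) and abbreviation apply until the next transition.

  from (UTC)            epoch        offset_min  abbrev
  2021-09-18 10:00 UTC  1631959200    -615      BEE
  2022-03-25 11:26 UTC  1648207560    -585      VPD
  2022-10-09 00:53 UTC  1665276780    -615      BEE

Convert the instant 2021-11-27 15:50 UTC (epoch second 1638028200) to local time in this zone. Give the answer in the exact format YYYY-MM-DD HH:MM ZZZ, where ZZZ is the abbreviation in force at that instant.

Query: 2021-11-27 15:50 UTC
Rule 1/3 (BEE, -10:15): 2021-09-18 10:00 UTC ≤ query < 2022-03-25 11:26 UTC
15·60 + 50 - 615 = 335 min
335 = 0·1440 + 335; 335 = 5·60 + 35 → 05:35, same day
→ 2021-11-27 05:35 BEE

2021-11-27 05:35 BEE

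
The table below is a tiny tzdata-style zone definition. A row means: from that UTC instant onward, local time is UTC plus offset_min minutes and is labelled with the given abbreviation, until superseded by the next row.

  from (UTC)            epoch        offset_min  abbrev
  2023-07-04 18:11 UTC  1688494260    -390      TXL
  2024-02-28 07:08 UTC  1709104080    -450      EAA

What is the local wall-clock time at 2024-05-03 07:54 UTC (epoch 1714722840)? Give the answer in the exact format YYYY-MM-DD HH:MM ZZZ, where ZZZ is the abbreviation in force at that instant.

2024-05-03 00:24 EAA

Query: 2024-05-03 07:54 UTC
Rule 2/2 (EAA, -07:30): 2024-02-28 07:08 UTC ≤ query < +∞
7·60 + 54 - 450 = 24 min
24 = 0·1440 + 24; 24 = 0·60 + 24 → 00:24, same day
→ 2024-05-03 00:24 EAA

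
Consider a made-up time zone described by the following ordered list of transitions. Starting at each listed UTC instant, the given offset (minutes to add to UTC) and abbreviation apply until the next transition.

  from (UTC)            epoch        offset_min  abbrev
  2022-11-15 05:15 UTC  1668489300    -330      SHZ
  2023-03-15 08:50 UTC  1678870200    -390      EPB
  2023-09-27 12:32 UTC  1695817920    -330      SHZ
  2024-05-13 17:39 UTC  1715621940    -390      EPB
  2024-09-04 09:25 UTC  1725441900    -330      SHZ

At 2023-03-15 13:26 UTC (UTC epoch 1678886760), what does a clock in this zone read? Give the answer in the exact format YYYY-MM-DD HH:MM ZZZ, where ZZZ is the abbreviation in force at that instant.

2023-03-15 06:56 EPB

Query: 2023-03-15 13:26 UTC
Rule 2/5 (EPB, -06:30): 2023-03-15 08:50 UTC ≤ query < 2023-09-27 12:32 UTC
13·60 + 26 - 390 = 416 min
416 = 0·1440 + 416; 416 = 6·60 + 56 → 06:56, same day
→ 2023-03-15 06:56 EPB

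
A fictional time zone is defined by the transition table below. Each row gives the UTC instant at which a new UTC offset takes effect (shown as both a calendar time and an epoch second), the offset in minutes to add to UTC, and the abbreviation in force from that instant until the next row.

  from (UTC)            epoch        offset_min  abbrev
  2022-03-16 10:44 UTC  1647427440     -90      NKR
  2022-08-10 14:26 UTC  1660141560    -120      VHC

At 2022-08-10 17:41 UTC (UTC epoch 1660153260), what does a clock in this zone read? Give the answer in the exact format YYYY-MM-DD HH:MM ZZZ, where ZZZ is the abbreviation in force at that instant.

2022-08-10 15:41 VHC

Query: 2022-08-10 17:41 UTC
Rule 2/2 (VHC, -02:00): 2022-08-10 14:26 UTC ≤ query < +∞
17·60 + 41 - 120 = 941 min
941 = 0·1440 + 941; 941 = 15·60 + 41 → 15:41, same day
→ 2022-08-10 15:41 VHC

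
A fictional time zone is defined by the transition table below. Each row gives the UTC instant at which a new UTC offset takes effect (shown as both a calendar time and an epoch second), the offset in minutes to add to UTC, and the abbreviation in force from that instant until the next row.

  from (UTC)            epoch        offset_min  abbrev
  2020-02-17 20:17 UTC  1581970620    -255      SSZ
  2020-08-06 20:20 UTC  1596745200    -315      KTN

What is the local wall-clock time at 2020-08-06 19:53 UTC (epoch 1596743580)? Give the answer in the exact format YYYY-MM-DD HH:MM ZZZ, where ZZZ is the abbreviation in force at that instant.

Query: 2020-08-06 19:53 UTC
Rule 1/2 (SSZ, -04:15): 2020-02-17 20:17 UTC ≤ query < 2020-08-06 20:20 UTC
19·60 + 53 - 255 = 938 min
938 = 0·1440 + 938; 938 = 15·60 + 38 → 15:38, same day
→ 2020-08-06 15:38 SSZ

2020-08-06 15:38 SSZ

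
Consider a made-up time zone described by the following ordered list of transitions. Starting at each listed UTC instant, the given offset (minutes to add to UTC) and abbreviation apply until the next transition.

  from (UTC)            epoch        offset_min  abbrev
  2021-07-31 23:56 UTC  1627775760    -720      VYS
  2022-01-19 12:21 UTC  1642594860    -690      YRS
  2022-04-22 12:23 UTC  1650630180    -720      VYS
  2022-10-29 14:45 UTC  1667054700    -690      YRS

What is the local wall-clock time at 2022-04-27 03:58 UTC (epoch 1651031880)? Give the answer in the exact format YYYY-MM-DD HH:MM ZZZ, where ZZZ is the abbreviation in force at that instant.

2022-04-26 15:58 VYS

Query: 2022-04-27 03:58 UTC
Rule 3/4 (VYS, -12:00): 2022-04-22 12:23 UTC ≤ query < 2022-10-29 14:45 UTC
3·60 + 58 - 720 = -482 min
-482 = -1·1440 + 958; 958 = 15·60 + 58 → 15:58, 2022-04-27 - 1 day = 2022-04-26
→ 2022-04-26 15:58 VYS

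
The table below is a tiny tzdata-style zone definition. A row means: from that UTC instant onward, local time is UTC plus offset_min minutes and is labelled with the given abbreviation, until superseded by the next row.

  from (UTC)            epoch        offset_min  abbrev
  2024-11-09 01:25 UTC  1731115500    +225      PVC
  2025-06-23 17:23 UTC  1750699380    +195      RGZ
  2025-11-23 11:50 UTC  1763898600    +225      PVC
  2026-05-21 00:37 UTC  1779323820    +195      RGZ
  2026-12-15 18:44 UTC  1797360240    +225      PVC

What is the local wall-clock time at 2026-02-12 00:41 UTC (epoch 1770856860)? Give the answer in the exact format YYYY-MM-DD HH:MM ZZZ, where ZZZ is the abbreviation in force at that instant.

2026-02-12 04:26 PVC

Query: 2026-02-12 00:41 UTC
Rule 3/5 (PVC, +03:45): 2025-11-23 11:50 UTC ≤ query < 2026-05-21 00:37 UTC
0·60 + 41 + 225 = 266 min
266 = 0·1440 + 266; 266 = 4·60 + 26 → 04:26, same day
→ 2026-02-12 04:26 PVC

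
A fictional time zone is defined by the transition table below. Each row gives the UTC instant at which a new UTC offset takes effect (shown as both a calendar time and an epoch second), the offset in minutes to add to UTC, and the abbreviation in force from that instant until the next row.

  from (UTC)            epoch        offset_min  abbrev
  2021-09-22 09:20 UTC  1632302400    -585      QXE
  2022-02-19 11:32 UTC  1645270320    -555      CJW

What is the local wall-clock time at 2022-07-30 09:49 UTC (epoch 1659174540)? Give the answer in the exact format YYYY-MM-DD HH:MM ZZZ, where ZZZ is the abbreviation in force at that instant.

Query: 2022-07-30 09:49 UTC
Rule 2/2 (CJW, -09:15): 2022-02-19 11:32 UTC ≤ query < +∞
9·60 + 49 - 555 = 34 min
34 = 0·1440 + 34; 34 = 0·60 + 34 → 00:34, same day
→ 2022-07-30 00:34 CJW

2022-07-30 00:34 CJW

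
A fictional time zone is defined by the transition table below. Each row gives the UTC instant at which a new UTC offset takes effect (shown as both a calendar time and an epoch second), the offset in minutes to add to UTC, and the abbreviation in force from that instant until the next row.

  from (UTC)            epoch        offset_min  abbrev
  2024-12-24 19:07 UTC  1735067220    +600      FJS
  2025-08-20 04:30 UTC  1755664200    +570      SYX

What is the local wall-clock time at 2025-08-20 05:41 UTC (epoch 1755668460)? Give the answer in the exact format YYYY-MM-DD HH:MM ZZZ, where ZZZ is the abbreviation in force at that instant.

2025-08-20 15:11 SYX

Query: 2025-08-20 05:41 UTC
Rule 2/2 (SYX, +09:30): 2025-08-20 04:30 UTC ≤ query < +∞
5·60 + 41 + 570 = 911 min
911 = 0·1440 + 911; 911 = 15·60 + 11 → 15:11, same day
→ 2025-08-20 15:11 SYX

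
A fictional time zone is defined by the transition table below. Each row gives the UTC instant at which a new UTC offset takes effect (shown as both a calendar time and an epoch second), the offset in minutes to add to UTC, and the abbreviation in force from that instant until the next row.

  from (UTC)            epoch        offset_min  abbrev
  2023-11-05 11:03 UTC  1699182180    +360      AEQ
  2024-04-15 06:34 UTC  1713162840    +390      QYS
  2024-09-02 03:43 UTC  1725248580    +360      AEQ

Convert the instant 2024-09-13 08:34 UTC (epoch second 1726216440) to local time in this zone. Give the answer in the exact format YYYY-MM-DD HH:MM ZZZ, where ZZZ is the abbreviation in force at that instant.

2024-09-13 14:34 AEQ

Query: 2024-09-13 08:34 UTC
Rule 3/3 (AEQ, +06:00): 2024-09-02 03:43 UTC ≤ query < +∞
8·60 + 34 + 360 = 874 min
874 = 0·1440 + 874; 874 = 14·60 + 34 → 14:34, same day
→ 2024-09-13 14:34 AEQ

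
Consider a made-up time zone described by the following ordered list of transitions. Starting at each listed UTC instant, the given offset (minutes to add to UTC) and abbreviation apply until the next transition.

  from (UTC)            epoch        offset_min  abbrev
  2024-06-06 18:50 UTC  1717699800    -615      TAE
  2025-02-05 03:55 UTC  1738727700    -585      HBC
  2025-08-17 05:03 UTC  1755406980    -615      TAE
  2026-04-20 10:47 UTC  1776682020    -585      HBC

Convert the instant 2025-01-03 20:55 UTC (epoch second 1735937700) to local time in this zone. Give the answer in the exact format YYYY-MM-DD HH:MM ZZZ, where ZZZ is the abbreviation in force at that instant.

Query: 2025-01-03 20:55 UTC
Rule 1/4 (TAE, -10:15): 2024-06-06 18:50 UTC ≤ query < 2025-02-05 03:55 UTC
20·60 + 55 - 615 = 640 min
640 = 0·1440 + 640; 640 = 10·60 + 40 → 10:40, same day
→ 2025-01-03 10:40 TAE

2025-01-03 10:40 TAE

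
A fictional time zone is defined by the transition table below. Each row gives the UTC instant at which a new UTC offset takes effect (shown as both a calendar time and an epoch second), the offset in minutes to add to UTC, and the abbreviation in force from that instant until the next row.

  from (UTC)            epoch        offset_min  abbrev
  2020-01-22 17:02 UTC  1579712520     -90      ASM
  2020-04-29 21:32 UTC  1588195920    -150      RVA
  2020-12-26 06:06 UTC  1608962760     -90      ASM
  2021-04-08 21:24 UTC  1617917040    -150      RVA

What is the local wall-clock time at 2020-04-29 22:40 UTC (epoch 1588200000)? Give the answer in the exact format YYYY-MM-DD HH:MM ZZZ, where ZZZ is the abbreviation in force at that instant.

Query: 2020-04-29 22:40 UTC
Rule 2/4 (RVA, -02:30): 2020-04-29 21:32 UTC ≤ query < 2020-12-26 06:06 UTC
22·60 + 40 - 150 = 1210 min
1210 = 0·1440 + 1210; 1210 = 20·60 + 10 → 20:10, same day
→ 2020-04-29 20:10 RVA

2020-04-29 20:10 RVA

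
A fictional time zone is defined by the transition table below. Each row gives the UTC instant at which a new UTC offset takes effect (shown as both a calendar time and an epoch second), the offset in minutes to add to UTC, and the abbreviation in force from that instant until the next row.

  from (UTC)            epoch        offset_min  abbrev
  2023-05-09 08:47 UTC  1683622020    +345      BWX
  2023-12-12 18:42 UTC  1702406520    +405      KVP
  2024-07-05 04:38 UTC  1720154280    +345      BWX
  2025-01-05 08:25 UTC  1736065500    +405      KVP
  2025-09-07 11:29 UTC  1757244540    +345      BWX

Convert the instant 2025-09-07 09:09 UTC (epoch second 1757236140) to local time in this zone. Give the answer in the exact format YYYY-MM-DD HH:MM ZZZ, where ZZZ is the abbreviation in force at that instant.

2025-09-07 15:54 KVP

Query: 2025-09-07 09:09 UTC
Rule 4/5 (KVP, +06:45): 2025-01-05 08:25 UTC ≤ query < 2025-09-07 11:29 UTC
9·60 + 9 + 405 = 954 min
954 = 0·1440 + 954; 954 = 15·60 + 54 → 15:54, same day
→ 2025-09-07 15:54 KVP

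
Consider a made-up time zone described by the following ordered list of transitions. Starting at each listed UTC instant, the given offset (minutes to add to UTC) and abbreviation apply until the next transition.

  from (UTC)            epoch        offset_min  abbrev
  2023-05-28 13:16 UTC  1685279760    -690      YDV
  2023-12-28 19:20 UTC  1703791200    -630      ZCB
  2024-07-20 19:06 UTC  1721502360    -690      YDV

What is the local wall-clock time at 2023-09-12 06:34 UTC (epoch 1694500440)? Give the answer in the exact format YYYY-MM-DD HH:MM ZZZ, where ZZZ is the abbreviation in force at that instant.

2023-09-11 19:04 YDV

Query: 2023-09-12 06:34 UTC
Rule 1/3 (YDV, -11:30): 2023-05-28 13:16 UTC ≤ query < 2023-12-28 19:20 UTC
6·60 + 34 - 690 = -296 min
-296 = -1·1440 + 1144; 1144 = 19·60 + 4 → 19:04, 2023-09-12 - 1 day = 2023-09-11
→ 2023-09-11 19:04 YDV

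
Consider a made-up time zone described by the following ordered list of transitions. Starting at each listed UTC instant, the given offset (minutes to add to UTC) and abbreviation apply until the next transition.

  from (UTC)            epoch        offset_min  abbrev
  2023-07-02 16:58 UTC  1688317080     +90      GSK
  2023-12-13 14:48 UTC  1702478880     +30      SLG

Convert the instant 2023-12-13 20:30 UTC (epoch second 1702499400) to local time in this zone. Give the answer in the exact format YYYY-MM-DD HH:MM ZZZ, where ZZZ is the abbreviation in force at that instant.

2023-12-13 21:00 SLG

Query: 2023-12-13 20:30 UTC
Rule 2/2 (SLG, +00:30): 2023-12-13 14:48 UTC ≤ query < +∞
20·60 + 30 + 30 = 1260 min
1260 = 0·1440 + 1260; 1260 = 21·60 + 0 → 21:00, same day
→ 2023-12-13 21:00 SLG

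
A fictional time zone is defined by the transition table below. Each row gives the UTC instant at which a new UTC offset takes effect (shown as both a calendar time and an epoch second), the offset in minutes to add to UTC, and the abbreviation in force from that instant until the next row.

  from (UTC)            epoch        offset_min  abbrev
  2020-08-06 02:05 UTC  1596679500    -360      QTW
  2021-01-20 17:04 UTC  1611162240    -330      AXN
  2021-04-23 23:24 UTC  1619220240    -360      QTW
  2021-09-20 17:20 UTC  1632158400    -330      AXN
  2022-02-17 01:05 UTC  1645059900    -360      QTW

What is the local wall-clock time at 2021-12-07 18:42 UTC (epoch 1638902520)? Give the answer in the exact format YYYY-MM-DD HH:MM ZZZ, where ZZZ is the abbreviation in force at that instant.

2021-12-07 13:12 AXN

Query: 2021-12-07 18:42 UTC
Rule 4/5 (AXN, -05:30): 2021-09-20 17:20 UTC ≤ query < 2022-02-17 01:05 UTC
18·60 + 42 - 330 = 792 min
792 = 0·1440 + 792; 792 = 13·60 + 12 → 13:12, same day
→ 2021-12-07 13:12 AXN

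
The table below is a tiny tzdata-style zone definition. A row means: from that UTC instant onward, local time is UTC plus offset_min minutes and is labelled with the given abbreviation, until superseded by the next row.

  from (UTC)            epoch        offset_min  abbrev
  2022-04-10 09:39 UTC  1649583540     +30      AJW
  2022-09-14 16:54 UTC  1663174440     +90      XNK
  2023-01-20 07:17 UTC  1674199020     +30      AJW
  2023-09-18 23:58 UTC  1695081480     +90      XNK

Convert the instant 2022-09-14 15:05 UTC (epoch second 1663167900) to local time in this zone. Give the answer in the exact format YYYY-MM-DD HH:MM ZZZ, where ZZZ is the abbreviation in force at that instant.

Query: 2022-09-14 15:05 UTC
Rule 1/4 (AJW, +00:30): 2022-04-10 09:39 UTC ≤ query < 2022-09-14 16:54 UTC
15·60 + 5 + 30 = 935 min
935 = 0·1440 + 935; 935 = 15·60 + 35 → 15:35, same day
→ 2022-09-14 15:35 AJW

2022-09-14 15:35 AJW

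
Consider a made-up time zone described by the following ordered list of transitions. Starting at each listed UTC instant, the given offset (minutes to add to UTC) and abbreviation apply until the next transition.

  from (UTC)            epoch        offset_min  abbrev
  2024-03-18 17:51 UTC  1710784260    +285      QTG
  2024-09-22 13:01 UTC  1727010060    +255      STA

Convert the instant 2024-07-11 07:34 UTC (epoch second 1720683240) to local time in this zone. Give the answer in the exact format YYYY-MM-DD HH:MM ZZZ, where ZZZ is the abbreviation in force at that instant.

2024-07-11 12:19 QTG

Query: 2024-07-11 07:34 UTC
Rule 1/2 (QTG, +04:45): 2024-03-18 17:51 UTC ≤ query < 2024-09-22 13:01 UTC
7·60 + 34 + 285 = 739 min
739 = 0·1440 + 739; 739 = 12·60 + 19 → 12:19, same day
→ 2024-07-11 12:19 QTG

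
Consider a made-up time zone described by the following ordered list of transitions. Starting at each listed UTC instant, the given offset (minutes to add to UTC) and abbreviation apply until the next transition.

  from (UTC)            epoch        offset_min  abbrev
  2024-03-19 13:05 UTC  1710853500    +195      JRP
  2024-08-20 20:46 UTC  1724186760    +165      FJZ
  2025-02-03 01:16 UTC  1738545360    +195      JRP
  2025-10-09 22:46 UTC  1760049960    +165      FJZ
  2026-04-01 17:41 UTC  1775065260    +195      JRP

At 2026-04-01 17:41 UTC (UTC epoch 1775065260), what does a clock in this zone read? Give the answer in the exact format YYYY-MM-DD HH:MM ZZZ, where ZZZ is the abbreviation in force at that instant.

Query: 2026-04-01 17:41 UTC
Rule 5/5 (JRP, +03:15): 2026-04-01 17:41 UTC ≤ query < +∞
17·60 + 41 + 195 = 1256 min
1256 = 0·1440 + 1256; 1256 = 20·60 + 56 → 20:56, same day
→ 2026-04-01 20:56 JRP

2026-04-01 20:56 JRP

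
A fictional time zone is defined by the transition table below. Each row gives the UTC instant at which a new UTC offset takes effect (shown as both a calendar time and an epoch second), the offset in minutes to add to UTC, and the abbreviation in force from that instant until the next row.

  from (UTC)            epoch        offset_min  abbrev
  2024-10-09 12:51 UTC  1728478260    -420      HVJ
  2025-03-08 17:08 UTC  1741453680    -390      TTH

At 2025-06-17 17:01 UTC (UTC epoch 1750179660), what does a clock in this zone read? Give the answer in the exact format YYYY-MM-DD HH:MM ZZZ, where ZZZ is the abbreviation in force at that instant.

2025-06-17 10:31 TTH

Query: 2025-06-17 17:01 UTC
Rule 2/2 (TTH, -06:30): 2025-03-08 17:08 UTC ≤ query < +∞
17·60 + 1 - 390 = 631 min
631 = 0·1440 + 631; 631 = 10·60 + 31 → 10:31, same day
→ 2025-06-17 10:31 TTH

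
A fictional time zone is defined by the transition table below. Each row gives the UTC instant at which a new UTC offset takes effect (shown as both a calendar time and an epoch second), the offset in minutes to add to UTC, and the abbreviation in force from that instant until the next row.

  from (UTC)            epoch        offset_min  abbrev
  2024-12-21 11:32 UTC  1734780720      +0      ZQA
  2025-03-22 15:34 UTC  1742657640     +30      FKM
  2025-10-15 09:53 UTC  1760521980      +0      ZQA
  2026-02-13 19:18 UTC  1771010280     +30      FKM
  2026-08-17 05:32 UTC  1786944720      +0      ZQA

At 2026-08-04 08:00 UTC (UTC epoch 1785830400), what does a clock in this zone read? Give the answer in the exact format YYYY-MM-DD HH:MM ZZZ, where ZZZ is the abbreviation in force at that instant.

2026-08-04 08:30 FKM

Query: 2026-08-04 08:00 UTC
Rule 4/5 (FKM, +00:30): 2026-02-13 19:18 UTC ≤ query < 2026-08-17 05:32 UTC
8·60 + 0 + 30 = 510 min
510 = 0·1440 + 510; 510 = 8·60 + 30 → 08:30, same day
→ 2026-08-04 08:30 FKM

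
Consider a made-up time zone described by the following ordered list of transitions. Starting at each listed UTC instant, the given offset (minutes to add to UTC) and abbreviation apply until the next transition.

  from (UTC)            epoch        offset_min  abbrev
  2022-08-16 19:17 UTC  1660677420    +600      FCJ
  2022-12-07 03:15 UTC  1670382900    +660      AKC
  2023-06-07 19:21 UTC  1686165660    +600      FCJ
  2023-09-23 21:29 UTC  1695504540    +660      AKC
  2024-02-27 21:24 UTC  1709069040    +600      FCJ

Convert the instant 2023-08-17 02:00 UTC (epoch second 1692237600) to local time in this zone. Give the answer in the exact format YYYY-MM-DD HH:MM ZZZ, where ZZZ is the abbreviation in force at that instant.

2023-08-17 12:00 FCJ

Query: 2023-08-17 02:00 UTC
Rule 3/5 (FCJ, +10:00): 2023-06-07 19:21 UTC ≤ query < 2023-09-23 21:29 UTC
2·60 + 0 + 600 = 720 min
720 = 0·1440 + 720; 720 = 12·60 + 0 → 12:00, same day
→ 2023-08-17 12:00 FCJ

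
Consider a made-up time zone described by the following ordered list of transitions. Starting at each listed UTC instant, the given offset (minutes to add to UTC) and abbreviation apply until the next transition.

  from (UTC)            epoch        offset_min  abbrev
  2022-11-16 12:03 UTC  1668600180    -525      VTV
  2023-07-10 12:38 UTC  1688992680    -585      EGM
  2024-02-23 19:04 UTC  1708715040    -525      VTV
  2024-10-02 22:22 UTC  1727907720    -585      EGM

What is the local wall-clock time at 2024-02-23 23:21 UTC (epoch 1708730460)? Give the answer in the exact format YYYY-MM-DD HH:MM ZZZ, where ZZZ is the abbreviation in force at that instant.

2024-02-23 14:36 VTV

Query: 2024-02-23 23:21 UTC
Rule 3/4 (VTV, -08:45): 2024-02-23 19:04 UTC ≤ query < 2024-10-02 22:22 UTC
23·60 + 21 - 525 = 876 min
876 = 0·1440 + 876; 876 = 14·60 + 36 → 14:36, same day
→ 2024-02-23 14:36 VTV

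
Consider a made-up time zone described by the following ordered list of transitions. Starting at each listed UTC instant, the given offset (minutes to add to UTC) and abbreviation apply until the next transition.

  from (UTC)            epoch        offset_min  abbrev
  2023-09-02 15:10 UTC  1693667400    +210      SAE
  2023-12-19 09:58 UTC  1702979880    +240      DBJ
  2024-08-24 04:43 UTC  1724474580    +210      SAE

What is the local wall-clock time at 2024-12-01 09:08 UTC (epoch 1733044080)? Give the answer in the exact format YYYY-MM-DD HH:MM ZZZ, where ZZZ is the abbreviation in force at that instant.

2024-12-01 12:38 SAE

Query: 2024-12-01 09:08 UTC
Rule 3/3 (SAE, +03:30): 2024-08-24 04:43 UTC ≤ query < +∞
9·60 + 8 + 210 = 758 min
758 = 0·1440 + 758; 758 = 12·60 + 38 → 12:38, same day
→ 2024-12-01 12:38 SAE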